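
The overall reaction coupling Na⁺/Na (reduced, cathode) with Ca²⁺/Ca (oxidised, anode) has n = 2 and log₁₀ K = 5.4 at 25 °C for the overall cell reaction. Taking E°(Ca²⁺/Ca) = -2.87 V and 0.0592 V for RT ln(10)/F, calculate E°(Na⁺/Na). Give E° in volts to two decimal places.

-2.71 V

E°cell = (0.0592/n)·log K = (0.0592/2)(5.4) = +0.160 V.
Since Na⁺/Na is the cathode and Ca²⁺/Ca the anode, E°cell = E°(Na⁺/Na) − E°(Ca²⁺/Ca).
So E°(Na⁺/Na) = E°cell + E°(Ca²⁺/Ca) = +0.160 + (-2.87) = -2.71 V.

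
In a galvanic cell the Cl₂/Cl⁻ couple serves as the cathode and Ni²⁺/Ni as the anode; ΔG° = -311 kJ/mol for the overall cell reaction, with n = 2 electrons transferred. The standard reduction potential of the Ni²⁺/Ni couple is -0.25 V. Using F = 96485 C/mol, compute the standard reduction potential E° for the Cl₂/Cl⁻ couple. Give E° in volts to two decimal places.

+1.36 V

E°cell = −ΔG°/(nF) = −(-311×10³)/((2)(96485)) = +1.612 V.
Since Cl₂/Cl⁻ is the cathode and Ni²⁺/Ni the anode, E°cell = E°(Cl₂/Cl⁻) − E°(Ni²⁺/Ni).
So E°(Cl₂/Cl⁻) = E°cell + E°(Ni²⁺/Ni) = +1.612 + (-0.25) = +1.36 V.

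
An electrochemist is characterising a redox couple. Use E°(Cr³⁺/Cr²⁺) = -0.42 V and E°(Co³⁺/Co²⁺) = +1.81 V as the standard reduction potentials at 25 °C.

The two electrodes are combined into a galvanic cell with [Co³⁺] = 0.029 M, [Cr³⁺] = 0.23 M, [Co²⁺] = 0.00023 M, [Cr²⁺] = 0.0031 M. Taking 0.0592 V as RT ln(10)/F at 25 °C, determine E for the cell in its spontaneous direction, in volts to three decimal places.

Co³⁺/Co²⁺ is the cathode (higher E°), Cr³⁺/Cr²⁺ the anode: E°cell = +1.81 − (-0.42) = +2.23 V, n = 1.
Overall: Co³⁺(aq) + Cr²⁺(aq) → Co²⁺(aq) + Cr³⁺(aq)
Q = [Co²⁺]·[Cr³⁺] / ([Co³⁺]·[Cr²⁺]); log Q = -0.230.
E = E° − (0.0592/n) log Q = +2.23 − (0.0592/1)(-0.230) = +2.244 V.

+2.244 V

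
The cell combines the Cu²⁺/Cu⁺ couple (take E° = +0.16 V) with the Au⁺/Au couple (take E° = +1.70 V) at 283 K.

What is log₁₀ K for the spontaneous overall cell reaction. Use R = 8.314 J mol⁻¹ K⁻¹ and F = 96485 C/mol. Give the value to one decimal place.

Cathode: Au⁺/Au; anode: Cu²⁺/Cu⁺. E°cell = (+1.70) − (+0.16) = +1.54 V, with n = 1.
ΔG° = −nFE° = −RT ln K, so ln K = nFE°/(RT) = (1)(96485)(+1.54) / ((8.314)(283)) = 63.152.
log₁₀ K = 63.152 / ln 10 = 27.4.

27.4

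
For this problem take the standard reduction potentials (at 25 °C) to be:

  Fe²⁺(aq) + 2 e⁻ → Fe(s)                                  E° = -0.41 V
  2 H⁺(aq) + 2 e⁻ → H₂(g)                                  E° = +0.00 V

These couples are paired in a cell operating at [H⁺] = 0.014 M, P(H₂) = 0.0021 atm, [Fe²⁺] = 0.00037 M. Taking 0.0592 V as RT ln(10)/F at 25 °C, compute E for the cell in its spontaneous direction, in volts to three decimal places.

H⁺/H₂ is the cathode (higher E°), Fe²⁺/Fe the anode: E°cell = +0.00 − (-0.41) = +0.41 V, n = 2.
Overall: 2 H⁺(aq) + Fe(s) → H₂(g) + Fe²⁺(aq)
Q = P(H₂)·[Fe²⁺] / ([H⁺]^2); log Q = -2.402.
E = E° − (0.0592/n) log Q = +0.41 − (0.0592/2)(-2.402) = +0.481 V.

+0.481 V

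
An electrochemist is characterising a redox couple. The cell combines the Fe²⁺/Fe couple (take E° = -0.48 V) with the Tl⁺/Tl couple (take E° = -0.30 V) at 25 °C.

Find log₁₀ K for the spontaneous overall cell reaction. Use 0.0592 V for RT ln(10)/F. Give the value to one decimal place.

6.1

Cathode: Tl⁺/Tl; anode: Fe²⁺/Fe. E°cell = +0.18 V, n = 2.
log K = nE°cell / 0.0592 = (2)(+0.18) / 0.0592 = 6.1.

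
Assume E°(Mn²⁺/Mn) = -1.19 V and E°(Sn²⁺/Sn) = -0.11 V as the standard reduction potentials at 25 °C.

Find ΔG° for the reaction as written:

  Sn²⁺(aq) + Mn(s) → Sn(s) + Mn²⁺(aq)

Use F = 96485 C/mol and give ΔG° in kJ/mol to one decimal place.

-208.4 kJ/mol

As written, Sn²⁺/Sn is reduced (cathode) and Mn²⁺/Mn is oxidised (anode), so E°cell = (-0.11) − (-1.19) = +1.08 V.
Balancing electrons gives n = 2.
ΔG° = −nFE° = −(2)(96485)(+1.08) = -208,408 J = -208.4 kJ/mol.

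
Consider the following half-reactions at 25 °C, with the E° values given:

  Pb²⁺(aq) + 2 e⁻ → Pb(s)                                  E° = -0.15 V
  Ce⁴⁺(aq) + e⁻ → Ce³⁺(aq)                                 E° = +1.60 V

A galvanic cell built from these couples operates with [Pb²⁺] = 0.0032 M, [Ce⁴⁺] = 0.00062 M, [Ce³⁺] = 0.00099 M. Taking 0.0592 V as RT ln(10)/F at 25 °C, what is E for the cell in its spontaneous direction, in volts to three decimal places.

Ce⁴⁺/Ce³⁺ is the cathode (higher E°), Pb²⁺/Pb the anode: E°cell = +1.60 − (-0.15) = +1.75 V, n = 2.
Overall: 2 Ce⁴⁺(aq) + Pb(s) → 2 Ce³⁺(aq) + Pb²⁺(aq)
Q = [Ce³⁺]^2·[Pb²⁺] / ([Ce⁴⁺]^2); log Q = -2.088.
E = E° − (0.0592/n) log Q = +1.75 − (0.0592/2)(-2.088) = +1.812 V.

+1.812 V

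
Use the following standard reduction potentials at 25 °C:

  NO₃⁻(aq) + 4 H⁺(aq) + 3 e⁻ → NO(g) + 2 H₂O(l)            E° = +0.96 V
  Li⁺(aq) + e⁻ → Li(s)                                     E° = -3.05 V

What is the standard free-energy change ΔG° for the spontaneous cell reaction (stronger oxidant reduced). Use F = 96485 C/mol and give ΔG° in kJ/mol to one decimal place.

-1160.7 kJ/mol

NO₃⁻/NO (E° = +0.96 V) is the cathode; Li⁺/Li (E° = -3.05 V) is the anode, so E°cell = +4.01 V.
Balancing electrons gives n = 3 (lcm of 3 and 1).
ΔG° = −nFE° = −(3)(96485)(+4.01) = -1,160,715 J = -1160.7 kJ/mol.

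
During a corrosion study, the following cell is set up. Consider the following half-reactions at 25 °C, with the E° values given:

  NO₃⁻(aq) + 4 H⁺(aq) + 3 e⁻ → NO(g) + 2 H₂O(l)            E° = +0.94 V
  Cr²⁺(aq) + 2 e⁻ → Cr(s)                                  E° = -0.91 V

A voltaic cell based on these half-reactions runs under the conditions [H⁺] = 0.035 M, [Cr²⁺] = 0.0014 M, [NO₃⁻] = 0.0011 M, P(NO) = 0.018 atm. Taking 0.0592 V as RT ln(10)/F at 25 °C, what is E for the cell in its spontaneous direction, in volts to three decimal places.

NO₃⁻/NO is the cathode (higher E°), Cr²⁺/Cr the anode: E°cell = +0.94 − (-0.91) = +1.85 V, n = 6.
Overall: 2 NO₃⁻(aq) + 8 H⁺(aq) + 3 Cr(s) → 2 NO(g) + 4 H₂O(l) + 3 Cr²⁺(aq)
Q = P(NO)^2·[Cr²⁺]^3 / ([NO₃⁻]^2·[H⁺]^8); log Q = 5.514.
E = E° − (0.0592/n) log Q = +1.85 − (0.0592/6)(5.514) = +1.796 V.

+1.796 V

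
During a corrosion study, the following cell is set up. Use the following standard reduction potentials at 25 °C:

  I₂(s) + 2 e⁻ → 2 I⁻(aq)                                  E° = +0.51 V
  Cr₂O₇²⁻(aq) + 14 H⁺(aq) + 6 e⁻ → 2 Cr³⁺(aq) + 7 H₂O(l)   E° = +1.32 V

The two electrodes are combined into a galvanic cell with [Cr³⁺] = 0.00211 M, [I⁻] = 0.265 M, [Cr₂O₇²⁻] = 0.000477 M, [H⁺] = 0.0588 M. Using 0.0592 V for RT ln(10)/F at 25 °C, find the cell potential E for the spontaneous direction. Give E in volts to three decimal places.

Cr₂O₇²⁻/Cr³⁺ is the cathode (higher E°), I₂/I⁻ the anode: E°cell = +1.32 − (+0.51) = +0.81 V, n = 6.
Overall: Cr₂O₇²⁻(aq) + 14 H⁺(aq) + 6 I⁻(aq) → 2 Cr³⁺(aq) + 7 H₂O(l) + 3 I₂(s)
Q = [Cr³⁺]^2 / ([Cr₂O₇²⁻]·[H⁺]^14·[I⁻]^6); log Q = 18.659.
E = E° − (0.0592/n) log Q = +0.81 − (0.0592/6)(18.659) = +0.626 V.

+0.626 V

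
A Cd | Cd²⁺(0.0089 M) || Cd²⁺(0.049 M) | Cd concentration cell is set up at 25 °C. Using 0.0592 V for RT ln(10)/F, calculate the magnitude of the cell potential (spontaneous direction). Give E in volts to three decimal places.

For a concentration cell E°cell = 0. The 0.049 M side is the cathode (reduction is favoured where [Cd²⁺] is higher).
With n = 2, E = −(0.0592/2) log([Cd²⁺]ₐₙ/[Cd²⁺]꜀ₐₜ) = −(0.0592/2) log(0.0089/0.049) = −(0.0592/2)(-0.741) = +0.022 V.

+0.022 V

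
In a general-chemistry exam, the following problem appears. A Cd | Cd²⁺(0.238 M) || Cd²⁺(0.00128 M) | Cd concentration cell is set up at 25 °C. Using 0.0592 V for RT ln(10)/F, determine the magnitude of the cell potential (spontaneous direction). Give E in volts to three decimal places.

For a concentration cell E°cell = 0. The 0.238 M side is the cathode (reduction is favoured where [Cd²⁺] is higher).
With n = 2, E = −(0.0592/2) log([Cd²⁺]ₐₙ/[Cd²⁺]꜀ₐₜ) = −(0.0592/2) log(0.00128/0.238) = −(0.0592/2)(-2.269) = +0.067 V.

+0.067 V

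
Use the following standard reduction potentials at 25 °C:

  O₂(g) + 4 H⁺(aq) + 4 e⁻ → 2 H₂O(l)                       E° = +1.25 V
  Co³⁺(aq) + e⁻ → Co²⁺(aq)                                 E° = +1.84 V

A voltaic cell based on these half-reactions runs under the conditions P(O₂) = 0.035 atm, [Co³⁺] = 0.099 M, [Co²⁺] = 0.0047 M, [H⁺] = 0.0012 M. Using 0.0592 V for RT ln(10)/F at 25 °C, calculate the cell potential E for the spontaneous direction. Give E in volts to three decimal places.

Co³⁺/Co²⁺ is the cathode (higher E°), O₂/H₂O the anode: E°cell = +1.84 − (+1.25) = +0.59 V, n = 4.
Overall: 4 Co³⁺(aq) + 2 H₂O(l) → 4 Co²⁺(aq) + O₂(g) + 4 H⁺(aq)
Q = [Co²⁺]^4·P(O₂)·[H⁺]^4 / ([Co³⁺]^4); log Q = -18.433.
E = E° − (0.0592/n) log Q = +0.59 − (0.0592/4)(-18.433) = +0.863 V.

+0.863 V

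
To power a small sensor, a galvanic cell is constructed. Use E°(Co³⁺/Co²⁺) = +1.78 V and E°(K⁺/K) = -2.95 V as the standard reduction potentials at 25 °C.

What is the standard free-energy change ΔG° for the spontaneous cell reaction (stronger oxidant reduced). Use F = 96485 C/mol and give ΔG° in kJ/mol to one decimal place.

-456.4 kJ/mol

Co³⁺/Co²⁺ (E° = +1.78 V) is the cathode; K⁺/K (E° = -2.95 V) is the anode, so E°cell = +4.73 V.
Balancing electrons gives n = 1 (lcm of 1 and 1).
ΔG° = −nFE° = −(1)(96485)(+4.73) = -456,374 J = -456.4 kJ/mol.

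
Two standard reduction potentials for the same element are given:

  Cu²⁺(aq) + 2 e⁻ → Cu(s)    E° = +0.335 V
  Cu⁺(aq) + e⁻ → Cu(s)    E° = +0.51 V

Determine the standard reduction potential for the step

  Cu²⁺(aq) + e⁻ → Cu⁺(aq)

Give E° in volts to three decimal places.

+0.160 V

Sequential free energies add, so n₃E°₃ = n₁E°₁ + n₂E°₂.
With n₃ = 2, and the known step contributing 1×(+0.51) V, the unknown satisfies 1·E° = 2×(+0.335) − 1×(+0.51) = +0.160.
E° = +0.160 / 1 = +0.160 V.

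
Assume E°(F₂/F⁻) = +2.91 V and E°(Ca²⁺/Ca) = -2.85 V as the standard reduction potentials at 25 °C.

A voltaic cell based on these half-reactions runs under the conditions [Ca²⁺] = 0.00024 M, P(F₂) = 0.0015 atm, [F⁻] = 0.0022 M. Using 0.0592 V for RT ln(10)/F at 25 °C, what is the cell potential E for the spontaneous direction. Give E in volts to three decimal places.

+5.941 V

F₂/F⁻ is the cathode (higher E°), Ca²⁺/Ca the anode: E°cell = +2.91 − (-2.85) = +5.76 V, n = 2.
Overall: F₂(g) + Ca(s) → 2 F⁻(aq) + Ca²⁺(aq)
Q = [F⁻]^2·[Ca²⁺] / (P(F₂)); log Q = -6.111.
E = E° − (0.0592/n) log Q = +5.76 − (0.0592/2)(-6.111) = +5.941 V.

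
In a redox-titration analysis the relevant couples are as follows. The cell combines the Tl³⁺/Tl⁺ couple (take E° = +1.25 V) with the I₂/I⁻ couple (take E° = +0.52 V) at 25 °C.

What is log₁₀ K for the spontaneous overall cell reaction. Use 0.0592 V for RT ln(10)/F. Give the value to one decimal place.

Cathode: Tl³⁺/Tl⁺; anode: I₂/I⁻. E°cell = +0.73 V, n = 2.
log K = nE°cell / 0.0592 = (2)(+0.73) / 0.0592 = 24.7.

24.7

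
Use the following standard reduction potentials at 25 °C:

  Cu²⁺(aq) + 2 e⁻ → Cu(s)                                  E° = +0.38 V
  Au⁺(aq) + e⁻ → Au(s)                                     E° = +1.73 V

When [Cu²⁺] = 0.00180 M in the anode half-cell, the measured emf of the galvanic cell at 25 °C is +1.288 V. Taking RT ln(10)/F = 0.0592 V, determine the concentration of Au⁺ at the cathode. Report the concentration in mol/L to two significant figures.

0.0038 M

Au⁺/Au is the cathode, Cu²⁺/Cu the anode: E°cell = +1.35 V, n = 2.
Overall reaction: 2 Au⁺(aq) + Cu(s) → 2 Au(s) + Cu²⁺(aq); Q = [Cu²⁺]^1/[Au⁺]^2.
From E = E° − (0.0592/n) log Q: log Q = (E° − E)·n/0.0592 = (+1.35 − (+1.288))·2/0.0592 = 2.0946.
So 2·log[Au⁺] = 1·log(0.0018) − log Q = -2.7447 − (2.0946) = -4.8393; log[Au⁺] = -4.8393 / 2 = -2.4196; [Au⁺] = 10^(-2.4196) ≈ 0.0038 M.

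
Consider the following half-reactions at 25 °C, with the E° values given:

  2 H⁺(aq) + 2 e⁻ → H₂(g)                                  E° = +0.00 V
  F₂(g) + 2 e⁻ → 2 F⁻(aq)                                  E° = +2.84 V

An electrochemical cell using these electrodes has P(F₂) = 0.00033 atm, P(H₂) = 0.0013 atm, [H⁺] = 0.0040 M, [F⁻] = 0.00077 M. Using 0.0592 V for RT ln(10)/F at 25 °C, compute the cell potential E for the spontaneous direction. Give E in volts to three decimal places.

+2.978 V

F₂/F⁻ is the cathode (higher E°), H⁺/H₂ the anode: E°cell = +2.84 − (+0.00) = +2.84 V, n = 2.
Overall: F₂(g) + H₂(g) → 2 F⁻(aq) + 2 H⁺(aq)
Q = [F⁻]^2·[H⁺]^2 / (P(F₂)·P(H₂)); log Q = -4.655.
E = E° − (0.0592/n) log Q = +2.84 − (0.0592/2)(-4.655) = +2.978 V.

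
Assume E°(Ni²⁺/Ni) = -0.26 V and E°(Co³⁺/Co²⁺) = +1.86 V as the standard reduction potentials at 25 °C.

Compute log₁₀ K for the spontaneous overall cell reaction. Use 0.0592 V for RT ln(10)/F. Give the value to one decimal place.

71.6

Cathode: Co³⁺/Co²⁺; anode: Ni²⁺/Ni. E°cell = +2.12 V, n = 2.
log K = nE°cell / 0.0592 = (2)(+2.12) / 0.0592 = 71.6.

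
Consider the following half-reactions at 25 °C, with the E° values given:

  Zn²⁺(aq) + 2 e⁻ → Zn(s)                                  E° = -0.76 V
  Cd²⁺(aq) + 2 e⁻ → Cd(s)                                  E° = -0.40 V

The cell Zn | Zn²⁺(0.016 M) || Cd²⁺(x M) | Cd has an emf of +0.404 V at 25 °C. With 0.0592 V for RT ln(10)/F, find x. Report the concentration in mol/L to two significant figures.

0.49 M

Cd²⁺/Cd is the cathode, Zn²⁺/Zn the anode: E°cell = +0.36 V, n = 2.
Overall reaction: Cd²⁺(aq) + Zn(s) → Cd(s) + Zn²⁺(aq); Q = [Zn²⁺]^1/[Cd²⁺]^1.
From E = E° − (0.0592/n) log Q: log Q = (E° − E)·n/0.0592 = (+0.36 − (+0.404))·2/0.0592 = -1.4865.
So 1·log[Cd²⁺] = 1·log(0.016) − log Q = -1.7959 − (-1.4865) = -0.3094; [Cd²⁺] = 10^(-0.3094) ≈ 0.49 M.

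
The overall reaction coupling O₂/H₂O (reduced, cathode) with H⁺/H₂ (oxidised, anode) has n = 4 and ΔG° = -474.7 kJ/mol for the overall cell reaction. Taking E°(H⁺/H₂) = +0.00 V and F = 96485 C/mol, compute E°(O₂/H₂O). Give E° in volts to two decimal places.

+1.23 V

E°cell = −ΔG°/(nF) = −(-474.7×10³)/((4)(96485)) = +1.230 V.
Since O₂/H₂O is the cathode and H⁺/H₂ the anode, E°cell = E°(O₂/H₂O) − E°(H⁺/H₂).
So E°(O₂/H₂O) = E°cell + E°(H⁺/H₂) = +1.230 + (+0.00) = +1.23 V.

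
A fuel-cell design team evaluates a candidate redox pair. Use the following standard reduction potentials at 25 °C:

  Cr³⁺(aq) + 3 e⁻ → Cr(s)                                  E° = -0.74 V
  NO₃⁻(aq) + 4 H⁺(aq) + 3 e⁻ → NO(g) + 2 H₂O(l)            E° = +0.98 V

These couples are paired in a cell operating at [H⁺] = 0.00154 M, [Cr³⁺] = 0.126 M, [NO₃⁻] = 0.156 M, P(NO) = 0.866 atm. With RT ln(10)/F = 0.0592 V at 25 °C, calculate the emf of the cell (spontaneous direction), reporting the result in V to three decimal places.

NO₃⁻/NO is the cathode (higher E°), Cr³⁺/Cr the anode: E°cell = +0.98 − (-0.74) = +1.72 V, n = 3.
Overall: NO₃⁻(aq) + 4 H⁺(aq) + Cr(s) → NO(g) + 2 H₂O(l) + Cr³⁺(aq)
Q = P(NO)·[Cr³⁺] / ([NO₃⁻]·[H⁺]^4); log Q = 11.095.
E = E° − (0.0592/n) log Q = +1.72 − (0.0592/3)(11.095) = +1.501 V.

+1.501 V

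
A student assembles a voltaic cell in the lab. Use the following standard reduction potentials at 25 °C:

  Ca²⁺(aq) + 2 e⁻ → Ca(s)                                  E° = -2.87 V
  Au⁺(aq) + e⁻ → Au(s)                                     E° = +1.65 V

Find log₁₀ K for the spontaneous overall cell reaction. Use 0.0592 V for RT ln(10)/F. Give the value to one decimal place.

152.7

Cathode: Au⁺/Au; anode: Ca²⁺/Ca. E°cell = +4.52 V, n = 2.
log K = nE°cell / 0.0592 = (2)(+4.52) / 0.0592 = 152.7.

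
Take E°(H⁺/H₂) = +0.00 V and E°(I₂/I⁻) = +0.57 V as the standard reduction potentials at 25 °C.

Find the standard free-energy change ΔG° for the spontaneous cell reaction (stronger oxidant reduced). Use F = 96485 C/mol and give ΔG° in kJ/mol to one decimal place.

-110.0 kJ/mol

I₂/I⁻ (E° = +0.57 V) is the cathode; H⁺/H₂ (E° = +0.00 V) is the anode, so E°cell = +0.57 V.
Balancing electrons gives n = 2 (lcm of 2 and 2).
ΔG° = −nFE° = −(2)(96485)(+0.57) = -109,993 J = -110.0 kJ/mol.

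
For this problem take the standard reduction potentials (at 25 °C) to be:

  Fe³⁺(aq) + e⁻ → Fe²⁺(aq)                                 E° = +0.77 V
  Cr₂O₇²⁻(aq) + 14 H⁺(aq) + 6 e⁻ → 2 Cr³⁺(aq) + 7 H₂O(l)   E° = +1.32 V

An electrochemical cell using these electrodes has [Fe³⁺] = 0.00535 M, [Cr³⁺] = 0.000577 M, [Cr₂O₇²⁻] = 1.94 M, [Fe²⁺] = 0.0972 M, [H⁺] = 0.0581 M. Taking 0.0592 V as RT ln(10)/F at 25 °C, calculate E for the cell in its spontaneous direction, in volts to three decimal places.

Cr₂O₇²⁻/Cr³⁺ is the cathode (higher E°), Fe³⁺/Fe²⁺ the anode: E°cell = +1.32 − (+0.77) = +0.55 V, n = 6.
Overall: Cr₂O₇²⁻(aq) + 14 H⁺(aq) + 6 Fe²⁺(aq) → 2 Cr³⁺(aq) + 7 H₂O(l) + 6 Fe³⁺(aq)
Q = [Cr³⁺]^2·[Fe³⁺]^6 / ([Cr₂O₇²⁻]·[H⁺]^14·[Fe²⁺]^6); log Q = 2.980.
E = E° − (0.0592/n) log Q = +0.55 − (0.0592/6)(2.980) = +0.521 V.

+0.521 V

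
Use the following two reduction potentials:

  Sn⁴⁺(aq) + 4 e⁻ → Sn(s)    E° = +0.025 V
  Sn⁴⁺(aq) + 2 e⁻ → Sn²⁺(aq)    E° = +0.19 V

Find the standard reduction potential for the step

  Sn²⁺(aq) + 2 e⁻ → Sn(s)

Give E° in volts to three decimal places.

-0.140 V

Sequential free energies add, so n₃E°₃ = n₁E°₁ + n₂E°₂.
With n₃ = 4, and the known step contributing 2×(+0.19) V, the unknown satisfies 2·E° = 4×(+0.025) − 2×(+0.19) = -0.280.
E° = -0.280 / 2 = -0.140 V.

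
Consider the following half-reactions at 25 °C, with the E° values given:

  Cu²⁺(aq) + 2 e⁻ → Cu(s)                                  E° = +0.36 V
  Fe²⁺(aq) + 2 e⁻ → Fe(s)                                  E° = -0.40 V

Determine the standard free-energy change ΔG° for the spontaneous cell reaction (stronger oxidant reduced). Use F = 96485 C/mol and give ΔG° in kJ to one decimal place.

Cu²⁺/Cu (E° = +0.36 V) is the cathode; Fe²⁺/Fe (E° = -0.40 V) is the anode, so E°cell = +0.76 V.
Balancing electrons gives n = 2 (lcm of 2 and 2).
ΔG° = −nFE° = −(2)(96485)(+0.76) = -146,657 J = -146.7 kJ.

-146.7 kJ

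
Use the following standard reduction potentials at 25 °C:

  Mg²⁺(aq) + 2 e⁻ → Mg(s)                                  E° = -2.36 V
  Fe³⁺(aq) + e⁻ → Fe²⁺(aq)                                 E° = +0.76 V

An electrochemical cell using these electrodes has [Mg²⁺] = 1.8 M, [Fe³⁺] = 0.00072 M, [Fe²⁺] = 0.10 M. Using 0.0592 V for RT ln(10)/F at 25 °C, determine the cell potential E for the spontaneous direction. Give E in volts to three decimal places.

+2.986 V

Fe³⁺/Fe²⁺ is the cathode (higher E°), Mg²⁺/Mg the anode: E°cell = +0.76 − (-2.36) = +3.12 V, n = 2.
Overall: 2 Fe³⁺(aq) + Mg(s) → 2 Fe²⁺(aq) + Mg²⁺(aq)
Q = [Fe²⁺]^2·[Mg²⁺] / ([Fe³⁺]^2); log Q = 4.541.
E = E° − (0.0592/n) log Q = +3.12 − (0.0592/2)(4.541) = +2.986 V.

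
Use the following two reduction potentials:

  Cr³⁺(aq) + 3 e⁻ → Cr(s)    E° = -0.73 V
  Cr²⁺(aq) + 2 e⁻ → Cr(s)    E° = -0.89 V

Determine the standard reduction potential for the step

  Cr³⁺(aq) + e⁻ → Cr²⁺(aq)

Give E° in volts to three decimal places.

Sequential free energies add, so n₃E°₃ = n₁E°₁ + n₂E°₂.
With n₃ = 3, and the known step contributing 2×(-0.89) V, the unknown satisfies 1·E° = 3×(-0.73) − 2×(-0.89) = -0.410.
E° = -0.410 / 1 = -0.410 V.

-0.410 V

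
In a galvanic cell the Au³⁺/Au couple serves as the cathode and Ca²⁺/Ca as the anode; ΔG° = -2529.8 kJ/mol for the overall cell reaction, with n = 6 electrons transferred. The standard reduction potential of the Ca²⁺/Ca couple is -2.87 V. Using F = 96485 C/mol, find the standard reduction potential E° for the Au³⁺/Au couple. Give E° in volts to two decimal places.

+1.50 V

E°cell = −ΔG°/(nF) = −(-2529.8×10³)/((6)(96485)) = +4.370 V.
Since Au³⁺/Au is the cathode and Ca²⁺/Ca the anode, E°cell = E°(Au³⁺/Au) − E°(Ca²⁺/Ca).
So E°(Au³⁺/Au) = E°cell + E°(Ca²⁺/Ca) = +4.370 + (-2.87) = +1.50 V.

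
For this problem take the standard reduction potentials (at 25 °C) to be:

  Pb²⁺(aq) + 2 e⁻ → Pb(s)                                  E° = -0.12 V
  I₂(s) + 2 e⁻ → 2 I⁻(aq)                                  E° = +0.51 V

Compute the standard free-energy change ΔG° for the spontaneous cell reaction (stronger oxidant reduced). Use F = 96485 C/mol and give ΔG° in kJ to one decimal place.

I₂/I⁻ (E° = +0.51 V) is the cathode; Pb²⁺/Pb (E° = -0.12 V) is the anode, so E°cell = +0.63 V.
Balancing electrons gives n = 2 (lcm of 2 and 2).
ΔG° = −nFE° = −(2)(96485)(+0.63) = -121,571 J = -121.6 kJ.

-121.6 kJ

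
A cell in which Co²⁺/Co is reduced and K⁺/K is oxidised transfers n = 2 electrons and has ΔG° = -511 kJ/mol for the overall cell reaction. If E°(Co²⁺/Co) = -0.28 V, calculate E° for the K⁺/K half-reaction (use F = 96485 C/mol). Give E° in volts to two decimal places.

E°cell = −ΔG°/(nF) = −(-511×10³)/((2)(96485)) = +2.648 V.
Since Co²⁺/Co is the cathode and K⁺/K the anode, E°cell = E°(Co²⁺/Co) − E°(K⁺/K).
So E°(K⁺/K) = E°(Co²⁺/Co) − E°cell = (-0.28) − (+2.648) = -2.93 V.

-2.93 V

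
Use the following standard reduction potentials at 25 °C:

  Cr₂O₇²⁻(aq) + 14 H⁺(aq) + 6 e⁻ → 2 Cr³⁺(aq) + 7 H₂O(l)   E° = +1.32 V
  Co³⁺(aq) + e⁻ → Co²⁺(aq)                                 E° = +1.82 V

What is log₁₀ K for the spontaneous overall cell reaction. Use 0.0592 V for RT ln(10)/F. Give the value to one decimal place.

Cathode: Co³⁺/Co²⁺; anode: Cr₂O₇²⁻/Cr³⁺. E°cell = +0.50 V, n = 6.
log K = nE°cell / 0.0592 = (6)(+0.50) / 0.0592 = 50.7.

50.7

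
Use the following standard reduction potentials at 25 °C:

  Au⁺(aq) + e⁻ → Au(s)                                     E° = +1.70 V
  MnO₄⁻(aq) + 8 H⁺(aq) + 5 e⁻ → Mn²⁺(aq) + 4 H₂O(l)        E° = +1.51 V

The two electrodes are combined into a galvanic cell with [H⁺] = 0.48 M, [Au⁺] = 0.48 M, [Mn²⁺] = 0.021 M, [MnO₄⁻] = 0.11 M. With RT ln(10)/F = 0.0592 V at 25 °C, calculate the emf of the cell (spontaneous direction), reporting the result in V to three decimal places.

+0.193 V

Au⁺/Au is the cathode (higher E°), MnO₄⁻/Mn²⁺ the anode: E°cell = +1.70 − (+1.51) = +0.19 V, n = 5.
Overall: 5 Au⁺(aq) + Mn²⁺(aq) + 4 H₂O(l) → 5 Au(s) + MnO₄⁻(aq) + 8 H⁺(aq)
Q = [MnO₄⁻]·[H⁺]^8 / ([Au⁺]^5·[Mn²⁺]); log Q = -0.237.
E = E° − (0.0592/n) log Q = +0.19 − (0.0592/5)(-0.237) = +0.193 V.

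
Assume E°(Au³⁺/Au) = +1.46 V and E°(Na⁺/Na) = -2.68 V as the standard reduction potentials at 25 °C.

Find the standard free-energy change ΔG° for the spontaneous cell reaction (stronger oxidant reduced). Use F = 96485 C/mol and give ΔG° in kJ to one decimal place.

-1198.3 kJ

Au³⁺/Au (E° = +1.46 V) is the cathode; Na⁺/Na (E° = -2.68 V) is the anode, so E°cell = +4.14 V.
Balancing electrons gives n = 3 (lcm of 3 and 1).
ΔG° = −nFE° = −(3)(96485)(+4.14) = -1,198,344 J = -1198.3 kJ.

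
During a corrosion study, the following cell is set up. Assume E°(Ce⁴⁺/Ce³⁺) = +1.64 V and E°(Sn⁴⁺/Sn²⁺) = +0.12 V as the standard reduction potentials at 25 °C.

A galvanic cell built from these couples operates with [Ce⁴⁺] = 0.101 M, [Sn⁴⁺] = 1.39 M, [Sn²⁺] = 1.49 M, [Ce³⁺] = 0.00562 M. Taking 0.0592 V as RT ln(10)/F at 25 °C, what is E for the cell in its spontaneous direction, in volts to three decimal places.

Ce⁴⁺/Ce³⁺ is the cathode (higher E°), Sn⁴⁺/Sn²⁺ the anode: E°cell = +1.64 − (+0.12) = +1.52 V, n = 2.
Overall: 2 Ce⁴⁺(aq) + Sn²⁺(aq) → 2 Ce³⁺(aq) + Sn⁴⁺(aq)
Q = [Ce³⁺]^2·[Sn⁴⁺] / ([Ce⁴⁺]^2·[Sn²⁺]); log Q = -2.539.
E = E° − (0.0592/n) log Q = +1.52 − (0.0592/2)(-2.539) = +1.595 V.

+1.595 V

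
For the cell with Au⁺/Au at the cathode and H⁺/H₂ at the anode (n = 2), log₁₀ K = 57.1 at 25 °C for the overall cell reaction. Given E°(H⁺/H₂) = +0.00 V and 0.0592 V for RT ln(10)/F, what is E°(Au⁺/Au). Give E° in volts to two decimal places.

E°cell = (0.0592/n)·log K = (0.0592/2)(57.1) = +1.690 V.
Since Au⁺/Au is the cathode and H⁺/H₂ the anode, E°cell = E°(Au⁺/Au) − E°(H⁺/H₂).
So E°(Au⁺/Au) = E°cell + E°(H⁺/H₂) = +1.690 + (+0.00) = +1.69 V.

+1.69 V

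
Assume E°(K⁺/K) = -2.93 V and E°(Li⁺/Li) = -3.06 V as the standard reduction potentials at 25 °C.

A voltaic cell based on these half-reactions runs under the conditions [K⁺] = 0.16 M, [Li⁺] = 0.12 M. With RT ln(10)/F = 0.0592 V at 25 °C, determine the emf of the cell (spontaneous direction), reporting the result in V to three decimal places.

K⁺/K is the cathode (higher E°), Li⁺/Li the anode: E°cell = -2.93 − (-3.06) = +0.13 V, n = 1.
Overall: K⁺(aq) + Li(s) → K(s) + Li⁺(aq)
Q = [Li⁺] / ([K⁺]); log Q = -0.125.
E = E° − (0.0592/n) log Q = +0.13 − (0.0592/1)(-0.125) = +0.137 V.

+0.137 V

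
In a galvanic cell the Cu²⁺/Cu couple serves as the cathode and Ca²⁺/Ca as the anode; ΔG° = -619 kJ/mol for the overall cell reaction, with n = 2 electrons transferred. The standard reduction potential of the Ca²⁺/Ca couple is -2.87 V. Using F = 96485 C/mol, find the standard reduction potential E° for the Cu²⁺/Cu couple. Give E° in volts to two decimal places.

+0.34 V

E°cell = −ΔG°/(nF) = −(-619×10³)/((2)(96485)) = +3.208 V.
Since Cu²⁺/Cu is the cathode and Ca²⁺/Ca the anode, E°cell = E°(Cu²⁺/Cu) − E°(Ca²⁺/Ca).
So E°(Cu²⁺/Cu) = E°cell + E°(Ca²⁺/Ca) = +3.208 + (-2.87) = +0.34 V.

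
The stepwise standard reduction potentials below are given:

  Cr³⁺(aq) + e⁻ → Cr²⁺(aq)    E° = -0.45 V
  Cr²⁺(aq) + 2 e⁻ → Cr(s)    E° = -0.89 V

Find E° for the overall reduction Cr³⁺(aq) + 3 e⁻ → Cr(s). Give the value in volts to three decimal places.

Standard free energies of sequential steps add: ΔG°₃ = ΔG°₁ + ΔG°₂, so n₃E°₃ = n₁E°₁ + n₂E°₂.
E°₃ = (1×-0.45 + 2×-0.89) / 3 = (-2.230) / 3 = -0.743 V.

-0.743 V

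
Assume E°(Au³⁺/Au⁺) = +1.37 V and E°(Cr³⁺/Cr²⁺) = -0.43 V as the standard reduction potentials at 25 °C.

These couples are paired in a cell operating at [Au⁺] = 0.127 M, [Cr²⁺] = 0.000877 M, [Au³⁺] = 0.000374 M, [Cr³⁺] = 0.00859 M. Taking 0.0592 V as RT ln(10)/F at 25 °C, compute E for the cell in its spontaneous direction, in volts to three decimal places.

Au³⁺/Au⁺ is the cathode (higher E°), Cr³⁺/Cr²⁺ the anode: E°cell = +1.37 − (-0.43) = +1.80 V, n = 2.
Overall: Au³⁺(aq) + 2 Cr²⁺(aq) → Au⁺(aq) + 2 Cr³⁺(aq)
Q = [Au⁺]·[Cr³⁺]^2 / ([Au³⁺]·[Cr²⁺]^2); log Q = 4.513.
E = E° − (0.0592/n) log Q = +1.80 − (0.0592/2)(4.513) = +1.666 V.

+1.666 V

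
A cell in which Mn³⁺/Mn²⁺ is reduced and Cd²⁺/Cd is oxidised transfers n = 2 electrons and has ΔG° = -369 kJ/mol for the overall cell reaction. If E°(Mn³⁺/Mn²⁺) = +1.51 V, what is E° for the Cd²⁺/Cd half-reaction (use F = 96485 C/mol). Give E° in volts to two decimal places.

-0.40 V

E°cell = −ΔG°/(nF) = −(-369×10³)/((2)(96485)) = +1.912 V.
Since Mn³⁺/Mn²⁺ is the cathode and Cd²⁺/Cd the anode, E°cell = E°(Mn³⁺/Mn²⁺) − E°(Cd²⁺/Cd).
So E°(Cd²⁺/Cd) = E°(Mn³⁺/Mn²⁺) − E°cell = (+1.51) − (+1.912) = -0.40 V.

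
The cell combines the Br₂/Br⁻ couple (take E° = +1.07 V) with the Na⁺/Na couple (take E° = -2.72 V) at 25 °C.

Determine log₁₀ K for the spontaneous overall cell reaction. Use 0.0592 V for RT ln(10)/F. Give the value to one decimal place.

128.0

Cathode: Br₂/Br⁻; anode: Na⁺/Na. E°cell = +3.79 V, n = 2.
log K = nE°cell / 0.0592 = (2)(+3.79) / 0.0592 = 128.0.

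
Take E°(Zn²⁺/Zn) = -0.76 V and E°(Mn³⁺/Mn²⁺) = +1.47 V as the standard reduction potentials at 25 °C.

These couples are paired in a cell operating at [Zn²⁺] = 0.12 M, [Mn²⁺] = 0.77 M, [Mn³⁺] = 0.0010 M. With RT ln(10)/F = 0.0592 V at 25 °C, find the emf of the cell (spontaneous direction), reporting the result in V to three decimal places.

Mn³⁺/Mn²⁺ is the cathode (higher E°), Zn²⁺/Zn the anode: E°cell = +1.47 − (-0.76) = +2.23 V, n = 2.
Overall: 2 Mn³⁺(aq) + Zn(s) → 2 Mn²⁺(aq) + Zn²⁺(aq)
Q = [Mn²⁺]^2·[Zn²⁺] / ([Mn³⁺]^2); log Q = 4.852.
E = E° − (0.0592/n) log Q = +2.23 − (0.0592/2)(4.852) = +2.086 V.

+2.086 V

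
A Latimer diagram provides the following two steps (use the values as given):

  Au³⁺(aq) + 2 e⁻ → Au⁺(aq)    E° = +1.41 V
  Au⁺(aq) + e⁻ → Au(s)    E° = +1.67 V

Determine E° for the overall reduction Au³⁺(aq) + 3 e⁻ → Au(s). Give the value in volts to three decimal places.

+1.497 V

Since ΔG° = −nFE° is additive over sequential reductions, n₃E°₃ = n₁E°₁ + n₂E°₂.
E°₃ = (2×+1.41 + 1×+1.67) / 3 = (+4.490) / 3 = +1.497 V.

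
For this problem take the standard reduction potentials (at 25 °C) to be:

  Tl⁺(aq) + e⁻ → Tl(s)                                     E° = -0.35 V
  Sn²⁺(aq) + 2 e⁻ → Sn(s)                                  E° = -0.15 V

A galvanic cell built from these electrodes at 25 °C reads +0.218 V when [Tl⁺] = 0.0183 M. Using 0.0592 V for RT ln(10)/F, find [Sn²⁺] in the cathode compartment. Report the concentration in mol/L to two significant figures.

0.0014 M

Sn²⁺/Sn is the cathode, Tl⁺/Tl the anode: E°cell = +0.20 V, n = 2.
Overall reaction: Sn²⁺(aq) + 2 Tl(s) → Sn(s) + 2 Tl⁺(aq); Q = [Tl⁺]^2/[Sn²⁺]^1.
From E = E° − (0.0592/n) log Q: log Q = (E° − E)·n/0.0592 = (+0.20 − (+0.218))·2/0.0592 = -0.6081.
So 1·log[Sn²⁺] = 2·log(0.0183) − log Q = -3.4751 − (-0.6081) = -2.8670; [Sn²⁺] = 10^(-2.8670) ≈ 0.0014 M.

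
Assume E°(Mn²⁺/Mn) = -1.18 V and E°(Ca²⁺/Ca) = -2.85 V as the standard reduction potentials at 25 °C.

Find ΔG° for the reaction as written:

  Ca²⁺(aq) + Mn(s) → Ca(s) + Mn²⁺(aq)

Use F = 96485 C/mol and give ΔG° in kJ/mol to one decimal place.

As written, Ca²⁺/Ca is reduced (cathode) and Mn²⁺/Mn is oxidised (anode), so E°cell = (-2.85) − (-1.18) = -1.67 V.
Balancing electrons gives n = 2.
ΔG° = −nFE° = −(2)(96485)(-1.67) = 322,260 J = +322.3 kJ/mol.

+322.3 kJ/mol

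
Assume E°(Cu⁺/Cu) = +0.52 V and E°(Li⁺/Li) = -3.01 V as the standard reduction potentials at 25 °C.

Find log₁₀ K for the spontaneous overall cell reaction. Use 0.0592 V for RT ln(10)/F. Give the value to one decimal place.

59.6

Cathode: Cu⁺/Cu; anode: Li⁺/Li. E°cell = +3.53 V, n = 1.
log K = nE°cell / 0.0592 = (1)(+3.53) / 0.0592 = 59.6.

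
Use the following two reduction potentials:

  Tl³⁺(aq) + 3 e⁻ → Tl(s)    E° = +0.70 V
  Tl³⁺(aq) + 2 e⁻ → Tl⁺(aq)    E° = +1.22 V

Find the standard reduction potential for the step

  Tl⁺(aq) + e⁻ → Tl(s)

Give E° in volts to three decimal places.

-0.340 V

Sequential free energies add, so n₃E°₃ = n₁E°₁ + n₂E°₂.
With n₃ = 3, and the known step contributing 2×(+1.22) V, the unknown satisfies 1·E° = 3×(+0.70) − 2×(+1.22) = -0.340.
E° = -0.340 / 1 = -0.340 V.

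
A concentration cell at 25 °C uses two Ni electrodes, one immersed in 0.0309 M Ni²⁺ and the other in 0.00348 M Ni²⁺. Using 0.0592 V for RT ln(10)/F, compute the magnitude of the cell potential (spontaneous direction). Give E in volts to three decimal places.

+0.028 V

For a concentration cell E°cell = 0. The 0.0309 M side is the cathode (reduction is favoured where [Ni²⁺] is higher).
With n = 2, E = −(0.0592/2) log([Ni²⁺]ₐₙ/[Ni²⁺]꜀ₐₜ) = −(0.0592/2) log(0.00348/0.0309) = −(0.0592/2)(-0.948) = +0.028 V.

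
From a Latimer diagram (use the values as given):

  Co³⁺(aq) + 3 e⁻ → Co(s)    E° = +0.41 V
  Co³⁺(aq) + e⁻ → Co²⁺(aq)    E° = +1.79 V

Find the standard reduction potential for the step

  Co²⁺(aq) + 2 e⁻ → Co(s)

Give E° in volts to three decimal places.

Sequential free energies add, so n₃E°₃ = n₁E°₁ + n₂E°₂.
With n₃ = 3, and the known step contributing 1×(+1.79) V, the unknown satisfies 2·E° = 3×(+0.41) − 1×(+1.79) = -0.560.
E° = -0.560 / 2 = -0.280 V.

-0.280 V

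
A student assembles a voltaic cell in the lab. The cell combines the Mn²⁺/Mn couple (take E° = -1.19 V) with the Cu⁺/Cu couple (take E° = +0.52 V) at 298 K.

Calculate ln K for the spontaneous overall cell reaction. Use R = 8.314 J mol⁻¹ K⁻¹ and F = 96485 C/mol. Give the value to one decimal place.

Cathode: Cu⁺/Cu; anode: Mn²⁺/Mn. E°cell = (+0.52) − (-1.19) = +1.71 V, with n = 2.
ΔG° = −nFE° = −RT ln K, so ln K = nFE°/(RT) = (2)(96485)(+1.71) / ((8.314)(298)) = 133.186.

133.2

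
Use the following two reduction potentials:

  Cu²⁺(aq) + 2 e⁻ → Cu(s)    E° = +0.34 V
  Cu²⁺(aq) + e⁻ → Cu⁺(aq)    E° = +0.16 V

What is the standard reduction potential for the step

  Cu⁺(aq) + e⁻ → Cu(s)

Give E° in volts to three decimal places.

+0.520 V

Sequential free energies add, so n₃E°₃ = n₁E°₁ + n₂E°₂.
With n₃ = 2, and the known step contributing 1×(+0.16) V, the unknown satisfies 1·E° = 2×(+0.34) − 1×(+0.16) = +0.520.
E° = +0.520 / 1 = +0.520 V.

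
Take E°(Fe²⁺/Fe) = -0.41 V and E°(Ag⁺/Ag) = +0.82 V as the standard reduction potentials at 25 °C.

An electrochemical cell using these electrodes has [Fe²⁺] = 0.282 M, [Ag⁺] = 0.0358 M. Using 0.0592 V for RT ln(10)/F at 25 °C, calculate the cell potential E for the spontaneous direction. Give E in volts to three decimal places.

+1.161 V

Ag⁺/Ag is the cathode (higher E°), Fe²⁺/Fe the anode: E°cell = +0.82 − (-0.41) = +1.23 V, n = 2.
Overall: 2 Ag⁺(aq) + Fe(s) → 2 Ag(s) + Fe²⁺(aq)
Q = [Fe²⁺] / ([Ag⁺]^2); log Q = 2.342.
E = E° − (0.0592/n) log Q = +1.23 − (0.0592/2)(2.342) = +1.161 V.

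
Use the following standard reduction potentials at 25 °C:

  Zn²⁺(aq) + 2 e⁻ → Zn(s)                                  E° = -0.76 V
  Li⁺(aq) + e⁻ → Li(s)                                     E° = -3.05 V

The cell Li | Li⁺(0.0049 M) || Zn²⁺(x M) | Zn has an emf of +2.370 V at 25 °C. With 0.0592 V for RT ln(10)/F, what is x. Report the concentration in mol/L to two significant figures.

0.012 M

Zn²⁺/Zn is the cathode, Li⁺/Li the anode: E°cell = +2.29 V, n = 2.
Overall reaction: Zn²⁺(aq) + 2 Li(s) → Zn(s) + 2 Li⁺(aq); Q = [Li⁺]^2/[Zn²⁺]^1.
From E = E° − (0.0592/n) log Q: log Q = (E° − E)·n/0.0592 = (+2.29 − (+2.370))·2/0.0592 = -2.7027.
So 1·log[Zn²⁺] = 2·log(0.0049) − log Q = -4.6196 − (-2.7027) = -1.9169; [Zn²⁺] = 10^(-1.9169) ≈ 0.012 M.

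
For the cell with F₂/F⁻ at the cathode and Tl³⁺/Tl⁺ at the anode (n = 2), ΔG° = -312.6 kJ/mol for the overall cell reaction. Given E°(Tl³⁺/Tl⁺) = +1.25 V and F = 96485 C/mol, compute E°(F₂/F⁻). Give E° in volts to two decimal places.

+2.87 V

E°cell = −ΔG°/(nF) = −(-312.6×10³)/((2)(96485)) = +1.620 V.
Since F₂/F⁻ is the cathode and Tl³⁺/Tl⁺ the anode, E°cell = E°(F₂/F⁻) − E°(Tl³⁺/Tl⁺).
So E°(F₂/F⁻) = E°cell + E°(Tl³⁺/Tl⁺) = +1.620 + (+1.25) = +2.87 V.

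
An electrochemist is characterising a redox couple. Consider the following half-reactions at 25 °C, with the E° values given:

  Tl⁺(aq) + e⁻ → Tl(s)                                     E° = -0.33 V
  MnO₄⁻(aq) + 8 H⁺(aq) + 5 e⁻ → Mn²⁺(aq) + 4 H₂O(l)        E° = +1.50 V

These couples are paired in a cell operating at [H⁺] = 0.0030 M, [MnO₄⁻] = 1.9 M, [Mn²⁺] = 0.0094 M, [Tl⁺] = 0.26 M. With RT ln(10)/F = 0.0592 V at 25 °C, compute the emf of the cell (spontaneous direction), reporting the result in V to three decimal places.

+1.653 V

MnO₄⁻/Mn²⁺ is the cathode (higher E°), Tl⁺/Tl the anode: E°cell = +1.50 − (-0.33) = +1.83 V, n = 5.
Overall: MnO₄⁻(aq) + 8 H⁺(aq) + 5 Tl(s) → Mn²⁺(aq) + 4 H₂O(l) + 5 Tl⁺(aq)
Q = [Mn²⁺]·[Tl⁺]^5 / ([MnO₄⁻]·[H⁺]^8); log Q = 14.952.
E = E° − (0.0592/n) log Q = +1.83 − (0.0592/5)(14.952) = +1.653 V.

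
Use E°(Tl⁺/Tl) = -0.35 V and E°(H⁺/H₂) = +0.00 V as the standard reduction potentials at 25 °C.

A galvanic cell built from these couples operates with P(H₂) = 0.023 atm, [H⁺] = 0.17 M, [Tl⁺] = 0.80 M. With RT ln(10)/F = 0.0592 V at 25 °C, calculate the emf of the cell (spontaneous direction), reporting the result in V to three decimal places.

H⁺/H₂ is the cathode (higher E°), Tl⁺/Tl the anode: E°cell = +0.00 − (-0.35) = +0.35 V, n = 2.
Overall: 2 H⁺(aq) + 2 Tl(s) → H₂(g) + 2 Tl⁺(aq)
Q = P(H₂)·[Tl⁺]^2 / ([H⁺]^2); log Q = -0.293.
E = E° − (0.0592/n) log Q = +0.35 − (0.0592/2)(-0.293) = +0.359 V.

+0.359 V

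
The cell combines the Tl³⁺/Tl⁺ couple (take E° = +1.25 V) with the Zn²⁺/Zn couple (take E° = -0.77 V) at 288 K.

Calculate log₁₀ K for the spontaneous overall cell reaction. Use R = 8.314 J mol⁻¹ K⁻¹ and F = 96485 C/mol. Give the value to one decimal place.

Cathode: Tl³⁺/Tl⁺; anode: Zn²⁺/Zn. E°cell = (+1.25) − (-0.77) = +2.02 V, with n = 2.
ΔG° = −nFE° = −RT ln K, so ln K = nFE°/(RT) = (2)(96485)(+2.02) / ((8.314)(288)) = 162.794.
log₁₀ K = 162.794 / ln 10 = 70.7.

70.7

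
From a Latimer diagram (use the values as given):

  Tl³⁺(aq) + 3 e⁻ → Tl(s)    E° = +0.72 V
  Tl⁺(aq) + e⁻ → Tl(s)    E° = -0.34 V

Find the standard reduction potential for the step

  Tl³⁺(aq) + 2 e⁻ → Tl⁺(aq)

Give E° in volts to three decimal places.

Sequential free energies add, so n₃E°₃ = n₁E°₁ + n₂E°₂.
With n₃ = 3, and the known step contributing 1×(-0.34) V, the unknown satisfies 2·E° = 3×(+0.72) − 1×(-0.34) = +2.500.
E° = +2.500 / 2 = +1.250 V.

+1.250 V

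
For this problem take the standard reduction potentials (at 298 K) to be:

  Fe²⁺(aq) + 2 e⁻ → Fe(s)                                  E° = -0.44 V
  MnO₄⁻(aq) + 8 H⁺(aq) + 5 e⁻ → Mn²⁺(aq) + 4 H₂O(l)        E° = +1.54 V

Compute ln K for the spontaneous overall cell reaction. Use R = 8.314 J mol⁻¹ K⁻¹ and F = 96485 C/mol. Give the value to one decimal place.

Cathode: MnO₄⁻/Mn²⁺; anode: Fe²⁺/Fe. E°cell = (+1.54) − (-0.44) = +1.98 V, with n = 10.
ΔG° = −nFE° = −RT ln K, so ln K = nFE°/(RT) = (10)(96485)(+1.98) / ((8.314)(298)) = 771.079.

771.1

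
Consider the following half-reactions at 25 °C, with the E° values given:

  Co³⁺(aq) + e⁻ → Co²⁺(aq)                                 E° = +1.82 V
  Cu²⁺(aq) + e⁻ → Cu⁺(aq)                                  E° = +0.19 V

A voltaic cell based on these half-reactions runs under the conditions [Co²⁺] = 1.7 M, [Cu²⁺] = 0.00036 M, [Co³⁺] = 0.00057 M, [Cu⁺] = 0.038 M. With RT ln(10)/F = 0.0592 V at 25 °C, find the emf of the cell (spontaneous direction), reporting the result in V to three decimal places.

Co³⁺/Co²⁺ is the cathode (higher E°), Cu²⁺/Cu⁺ the anode: E°cell = +1.82 − (+0.19) = +1.63 V, n = 1.
Overall: Co³⁺(aq) + Cu⁺(aq) → Co²⁺(aq) + Cu²⁺(aq)
Q = [Co²⁺]·[Cu²⁺] / ([Co³⁺]·[Cu⁺]); log Q = 1.451.
E = E° − (0.0592/n) log Q = +1.63 − (0.0592/1)(1.451) = +1.544 V.

+1.544 V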